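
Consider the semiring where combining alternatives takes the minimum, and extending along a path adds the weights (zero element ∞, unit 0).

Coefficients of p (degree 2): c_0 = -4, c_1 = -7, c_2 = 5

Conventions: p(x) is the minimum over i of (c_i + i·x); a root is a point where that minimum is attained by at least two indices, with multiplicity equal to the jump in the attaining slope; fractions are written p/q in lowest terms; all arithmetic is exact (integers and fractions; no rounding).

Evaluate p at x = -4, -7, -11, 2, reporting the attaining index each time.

p(-4) = min(-4+0·(-4)=-4, -7+1·(-4)=-11, 5+2·(-4)=-3) = -11 (attained by i=1)
p(-7) = min(-4+0·(-7)=-4, -7+1·(-7)=-14, 5+2·(-7)=-9) = -14 (attained by i=1)
p(-11) = min(-4+0·(-11)=-4, -7+1·(-11)=-18, 5+2·(-11)=-17) = -18 (attained by i=1)
p(2) = min(-4+0·2=-4, -7+1·2=-5, 5+2·2=9) = -5 (attained by i=1)
Answer: p(-4) = -11; p(-7) = -14; p(-11) = -18; p(2) = -5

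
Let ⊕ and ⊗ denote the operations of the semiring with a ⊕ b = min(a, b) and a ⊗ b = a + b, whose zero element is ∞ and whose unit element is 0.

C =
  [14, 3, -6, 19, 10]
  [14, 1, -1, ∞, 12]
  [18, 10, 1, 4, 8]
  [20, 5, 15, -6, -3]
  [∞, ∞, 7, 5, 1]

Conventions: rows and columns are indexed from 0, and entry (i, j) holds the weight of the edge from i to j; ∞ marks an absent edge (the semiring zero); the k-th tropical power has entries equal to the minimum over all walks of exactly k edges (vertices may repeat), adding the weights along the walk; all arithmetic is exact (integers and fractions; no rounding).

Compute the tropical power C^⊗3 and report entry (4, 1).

C^⊗2:
  [12, 4, -5, -2, 2]
  [15, 2, 0, 3, 7]
  [19, 9, 2, -2, 1]
  [14, -1, 4, -12, -9]
  [25, 10, 8, -1, 2]
C^⊗3:
  [13, 3, -4, -8, -5]
  [16, 3, 1, -3, 0]
  [18, 3, 3, -8, -5]
  [8, -7, -2, -18, -15]
  [19, 4, 9, -7, -4]
Key observation: the optimum is the walk 4->3->3->1, with weight 5 + (-6) + 5 = 4.
Optimal value attained by: walk 4->3->3->1.
Answer: (C^⊗3)[4][1] = 4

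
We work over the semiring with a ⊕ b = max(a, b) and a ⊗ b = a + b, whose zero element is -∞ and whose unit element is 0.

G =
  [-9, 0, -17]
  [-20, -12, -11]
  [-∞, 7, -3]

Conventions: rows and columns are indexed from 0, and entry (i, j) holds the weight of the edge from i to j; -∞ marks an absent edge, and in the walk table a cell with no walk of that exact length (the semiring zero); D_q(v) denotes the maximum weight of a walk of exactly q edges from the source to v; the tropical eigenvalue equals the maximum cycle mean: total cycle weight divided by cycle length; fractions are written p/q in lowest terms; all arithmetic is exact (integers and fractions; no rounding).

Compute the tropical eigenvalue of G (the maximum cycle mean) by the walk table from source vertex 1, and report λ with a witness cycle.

q=0: [-∞, 0, -∞]
q=1: [-20, -12, -11]
q=2: [-29, -4, -14]
q=3: [-24, -7, -15]
Optimal cycle mean attained by: cycle 1->2->1, total (-11) + 7, length 2.
Answer: λ = -2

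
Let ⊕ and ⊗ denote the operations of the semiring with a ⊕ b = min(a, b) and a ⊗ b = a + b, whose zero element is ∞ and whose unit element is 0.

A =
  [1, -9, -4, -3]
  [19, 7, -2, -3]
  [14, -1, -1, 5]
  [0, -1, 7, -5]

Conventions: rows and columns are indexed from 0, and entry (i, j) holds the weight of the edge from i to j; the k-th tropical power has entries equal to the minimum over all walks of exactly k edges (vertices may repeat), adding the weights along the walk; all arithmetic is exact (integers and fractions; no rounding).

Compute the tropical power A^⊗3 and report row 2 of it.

A^⊗2:
  [-3, -8, -11, -12]
  [-3, -4, -3, -8]
  [5, -2, -3, -4]
  [-5, -9, -4, -10]
A^⊗3:
  [-12, -13, -12, -17]
  [-8, -12, -7, -13]
  [-4, -5, -4, -9]
  [-10, -14, -11, -15]
Answer: row 2 of A^⊗3 = [-4, -5, -4, -9]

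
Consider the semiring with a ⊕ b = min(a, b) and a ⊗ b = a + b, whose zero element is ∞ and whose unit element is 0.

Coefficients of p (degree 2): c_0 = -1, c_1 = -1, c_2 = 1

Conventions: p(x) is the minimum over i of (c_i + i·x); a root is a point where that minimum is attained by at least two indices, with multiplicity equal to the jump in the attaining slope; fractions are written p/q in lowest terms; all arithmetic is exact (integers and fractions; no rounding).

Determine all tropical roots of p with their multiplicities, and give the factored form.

hull edge (i=0, c=-1) to (i=1, c=-1): slope 0, span 1
hull edge (i=1, c=-1) to (i=2, c=1): slope 2, span 1
Factored form: p(x) = 1 ⊗ (x ⊕ (-2)) ⊗ (x ⊕ 0)
Answer: roots = -2 (mult 1), 0 (mult 1)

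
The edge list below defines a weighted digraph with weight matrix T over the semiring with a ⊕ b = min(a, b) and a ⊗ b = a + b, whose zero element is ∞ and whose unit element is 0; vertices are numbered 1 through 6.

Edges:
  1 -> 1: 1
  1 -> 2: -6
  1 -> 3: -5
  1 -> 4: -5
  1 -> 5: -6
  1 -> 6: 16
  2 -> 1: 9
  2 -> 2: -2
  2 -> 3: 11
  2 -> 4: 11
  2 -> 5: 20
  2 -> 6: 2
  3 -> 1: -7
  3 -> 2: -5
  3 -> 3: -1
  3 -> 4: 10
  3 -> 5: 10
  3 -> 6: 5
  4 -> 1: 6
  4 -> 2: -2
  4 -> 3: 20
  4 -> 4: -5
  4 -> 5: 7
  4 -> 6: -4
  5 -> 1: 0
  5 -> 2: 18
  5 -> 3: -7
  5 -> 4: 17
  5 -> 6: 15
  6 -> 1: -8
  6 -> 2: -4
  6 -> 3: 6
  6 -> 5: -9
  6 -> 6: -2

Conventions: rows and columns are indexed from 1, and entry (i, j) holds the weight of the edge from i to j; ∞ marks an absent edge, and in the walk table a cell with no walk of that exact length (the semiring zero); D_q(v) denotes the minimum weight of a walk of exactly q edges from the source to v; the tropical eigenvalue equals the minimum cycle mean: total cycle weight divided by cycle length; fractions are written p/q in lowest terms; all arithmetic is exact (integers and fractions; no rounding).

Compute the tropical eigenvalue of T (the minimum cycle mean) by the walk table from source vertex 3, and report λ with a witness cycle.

q=0: [∞, ∞, 0, ∞, ∞, ∞]
q=1: [-7, -5, -1, 10, 10, 5]
q=2: [-8, -13, -12, -12, -13, -3]
q=3: [-19, -17, -20, -17, -14, -16]
q=4: [-27, -25, -24, -24, -25, -21]
q=5: [-31, -33, -32, -32, -33, -28]
q=6: [-39, -37, -40, -37, -37, -36]
Optimal cycle mean attained by: cycle 1->5->3->1, total (-6) + (-7) + (-7), length 3.
Answer: λ = -20/3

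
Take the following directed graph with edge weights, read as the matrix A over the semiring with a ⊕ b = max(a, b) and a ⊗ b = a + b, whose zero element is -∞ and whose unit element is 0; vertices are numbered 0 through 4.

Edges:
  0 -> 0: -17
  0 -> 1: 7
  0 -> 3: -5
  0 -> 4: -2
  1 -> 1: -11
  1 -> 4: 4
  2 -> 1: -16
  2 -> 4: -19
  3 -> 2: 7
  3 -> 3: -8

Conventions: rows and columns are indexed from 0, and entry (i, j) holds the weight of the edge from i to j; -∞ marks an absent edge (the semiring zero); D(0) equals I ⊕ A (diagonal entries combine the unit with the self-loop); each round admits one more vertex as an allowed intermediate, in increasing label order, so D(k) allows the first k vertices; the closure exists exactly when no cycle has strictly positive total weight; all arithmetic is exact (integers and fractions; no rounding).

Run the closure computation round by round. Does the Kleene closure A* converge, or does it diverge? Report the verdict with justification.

D(0):
  [0, 7, -∞, -5, -2]
  [-∞, 0, -∞, -∞, 4]
  [-∞, -16, 0, -∞, -19]
  [-∞, -∞, 7, 0, -∞]
  [-∞, -∞, -∞, -∞, 0]
D(1):
  [0, 7, -∞, -5, -2]
  [-∞, 0, -∞, -∞, 4]
  [-∞, -16, 0, -∞, -19]
  [-∞, -∞, 7, 0, -∞]
  [-∞, -∞, -∞, -∞, 0]
D(2):
  [0, 7, -∞, -5, 11]
  [-∞, 0, -∞, -∞, 4]
  [-∞, -16, 0, -∞, -12]
  [-∞, -∞, 7, 0, -∞]
  [-∞, -∞, -∞, -∞, 0]
D(3):
  [0, 7, -∞, -5, 11]
  [-∞, 0, -∞, -∞, 4]
  [-∞, -16, 0, -∞, -12]
  [-∞, -9, 7, 0, -5]
  [-∞, -∞, -∞, -∞, 0]
D(4):
  [0, 7, 2, -5, 11]
  [-∞, 0, -∞, -∞, 4]
  [-∞, -16, 0, -∞, -12]
  [-∞, -9, 7, 0, -5]
  [-∞, -∞, -∞, -∞, 0]
D(5):
  [0, 7, 2, -5, 11]
  [-∞, 0, -∞, -∞, 4]
  [-∞, -16, 0, -∞, -12]
  [-∞, -9, 7, 0, -5]
  [-∞, -∞, -∞, -∞, 0]
Key observation: every diagonal entry stays at the unit through all rounds, so no improving cycle exists.
Answer: CONVERGES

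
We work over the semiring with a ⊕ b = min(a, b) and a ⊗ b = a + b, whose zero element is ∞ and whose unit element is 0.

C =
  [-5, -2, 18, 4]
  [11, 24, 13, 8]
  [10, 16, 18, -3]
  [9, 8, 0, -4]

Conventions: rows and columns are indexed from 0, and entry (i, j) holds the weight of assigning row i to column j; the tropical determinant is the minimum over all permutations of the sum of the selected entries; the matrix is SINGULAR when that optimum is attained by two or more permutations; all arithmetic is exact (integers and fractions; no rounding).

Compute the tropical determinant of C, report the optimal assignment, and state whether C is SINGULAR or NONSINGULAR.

σ = (0, 1, 2, 3): (-5) + 24 + 18 + (-4) = 33
σ = (0, 1, 3, 2): (-5) + 24 + (-3) + 0 = 16
σ = (0, 2, 1, 3): (-5) + 13 + 16 + (-4) = 20
σ = (0, 2, 3, 1): (-5) + 13 + (-3) + 8 = 13
σ = (0, 3, 1, 2): (-5) + 8 + 16 + 0 = 19
σ = (0, 3, 2, 1): (-5) + 8 + 18 + 8 = 29
σ = (1, 0, 2, 3): (-2) + 11 + 18 + (-4) = 23
σ = (1, 0, 3, 2): (-2) + 11 + (-3) + 0 = 6
σ = (1, 2, 0, 3): (-2) + 13 + 10 + (-4) = 17
σ = (1, 2, 3, 0): (-2) + 13 + (-3) + 9 = 17
σ = (1, 3, 0, 2): (-2) + 8 + 10 + 0 = 16
σ = (1, 3, 2, 0): (-2) + 8 + 18 + 9 = 33
σ = (2, 0, 1, 3): 18 + 11 + 16 + (-4) = 41
σ = (2, 0, 3, 1): 18 + 11 + (-3) + 8 = 34
σ = (2, 1, 0, 3): 18 + 24 + 10 + (-4) = 48
σ = (2, 1, 3, 0): 18 + 24 + (-3) + 9 = 48
σ = (2, 3, 0, 1): 18 + 8 + 10 + 8 = 44
σ = (2, 3, 1, 0): 18 + 8 + 16 + 9 = 51
σ = (3, 0, 1, 2): 4 + 11 + 16 + 0 = 31
σ = (3, 0, 2, 1): 4 + 11 + 18 + 8 = 41
σ = (3, 1, 0, 2): 4 + 24 + 10 + 0 = 38
σ = (3, 1, 2, 0): 4 + 24 + 18 + 9 = 55
σ = (3, 2, 0, 1): 4 + 13 + 10 + 8 = 35
σ = (3, 2, 1, 0): 4 + 13 + 16 + 9 = 42
Optimal value attained by: σ = (1, 0, 3, 2).
Answer: det⊕(C) = 6; verdict: NONSINGULAR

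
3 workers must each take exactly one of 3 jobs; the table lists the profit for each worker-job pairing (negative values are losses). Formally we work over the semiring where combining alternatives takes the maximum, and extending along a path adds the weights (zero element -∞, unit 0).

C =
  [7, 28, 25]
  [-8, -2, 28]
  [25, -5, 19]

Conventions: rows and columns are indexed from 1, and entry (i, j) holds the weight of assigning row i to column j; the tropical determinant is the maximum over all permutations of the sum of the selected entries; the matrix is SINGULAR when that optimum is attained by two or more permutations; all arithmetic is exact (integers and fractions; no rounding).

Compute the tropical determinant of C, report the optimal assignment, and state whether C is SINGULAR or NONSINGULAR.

σ = (1, 2, 3): 7 + (-2) + 19 = 24
σ = (1, 3, 2): 7 + 28 + (-5) = 30
σ = (2, 1, 3): 28 + (-8) + 19 = 39
σ = (2, 3, 1): 28 + 28 + 25 = 81
σ = (3, 1, 2): 25 + (-8) + (-5) = 12
σ = (3, 2, 1): 25 + (-2) + 25 = 48
Optimal value attained by: σ = (2, 3, 1).
Answer: det⊕(C) = 81; verdict: NONSINGULAR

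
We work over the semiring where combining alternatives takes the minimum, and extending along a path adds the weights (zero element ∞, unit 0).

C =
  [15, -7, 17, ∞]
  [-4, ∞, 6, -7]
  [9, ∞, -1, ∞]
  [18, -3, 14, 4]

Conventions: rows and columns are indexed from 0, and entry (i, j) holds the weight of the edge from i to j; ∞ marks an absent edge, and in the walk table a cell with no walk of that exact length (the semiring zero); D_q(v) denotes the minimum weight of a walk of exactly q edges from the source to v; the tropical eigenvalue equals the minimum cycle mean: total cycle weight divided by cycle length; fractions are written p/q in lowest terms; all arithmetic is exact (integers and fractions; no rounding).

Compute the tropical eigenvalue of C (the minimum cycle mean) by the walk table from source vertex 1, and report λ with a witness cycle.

q=0: [∞, 0, ∞, ∞]
q=1: [-4, ∞, 6, -7]
q=2: [11, -11, 5, -3]
q=3: [-15, -6, -5, -18]
q=4: [-10, -22, -6, -14]
Optimal cycle mean attained by: cycle 0->1->0, total (-7) + (-4), length 2.
Answer: λ = -11/2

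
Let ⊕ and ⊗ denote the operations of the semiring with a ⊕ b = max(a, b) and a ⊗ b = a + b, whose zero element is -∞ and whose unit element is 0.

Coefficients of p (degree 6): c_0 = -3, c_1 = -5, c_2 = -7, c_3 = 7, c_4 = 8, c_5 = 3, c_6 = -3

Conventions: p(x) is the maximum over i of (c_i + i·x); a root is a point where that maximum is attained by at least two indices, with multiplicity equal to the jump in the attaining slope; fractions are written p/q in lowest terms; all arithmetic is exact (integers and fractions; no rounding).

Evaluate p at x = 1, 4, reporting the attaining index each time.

p(1) = max(-3+0·1=-3, -5+1·1=-4, -7+2·1=-5, 7+3·1=10, 8+4·1=12, 3+5·1=8, -3+6·1=3) = 12 (attained by i=4)
p(4) = max(-3+0·4=-3, -5+1·4=-1, -7+2·4=1, 7+3·4=19, 8+4·4=24, 3+5·4=23, -3+6·4=21) = 24 (attained by i=4)
Answer: p(1) = 12; p(4) = 24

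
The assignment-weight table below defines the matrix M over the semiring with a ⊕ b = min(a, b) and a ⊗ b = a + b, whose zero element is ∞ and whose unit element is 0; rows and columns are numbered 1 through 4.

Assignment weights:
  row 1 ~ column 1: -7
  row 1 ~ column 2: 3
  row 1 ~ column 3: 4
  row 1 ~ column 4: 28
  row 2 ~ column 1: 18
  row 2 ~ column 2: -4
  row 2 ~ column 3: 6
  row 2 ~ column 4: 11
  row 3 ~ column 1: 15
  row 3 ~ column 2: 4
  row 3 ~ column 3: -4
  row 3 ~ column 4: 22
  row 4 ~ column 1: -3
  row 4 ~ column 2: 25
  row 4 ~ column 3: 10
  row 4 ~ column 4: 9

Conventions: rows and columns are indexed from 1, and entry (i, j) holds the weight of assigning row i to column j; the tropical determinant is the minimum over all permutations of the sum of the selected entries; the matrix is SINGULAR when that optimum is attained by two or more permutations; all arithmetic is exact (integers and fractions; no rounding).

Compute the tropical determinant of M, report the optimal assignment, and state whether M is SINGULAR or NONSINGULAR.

σ = (1, 2, 3, 4): (-7) + (-4) + (-4) + 9 = -6
σ = (1, 2, 4, 3): (-7) + (-4) + 22 + 10 = 21
σ = (1, 3, 2, 4): (-7) + 6 + 4 + 9 = 12
σ = (1, 3, 4, 2): (-7) + 6 + 22 + 25 = 46
σ = (1, 4, 2, 3): (-7) + 11 + 4 + 10 = 18
σ = (1, 4, 3, 2): (-7) + 11 + (-4) + 25 = 25
σ = (2, 1, 3, 4): 3 + 18 + (-4) + 9 = 26
σ = (2, 1, 4, 3): 3 + 18 + 22 + 10 = 53
σ = (2, 3, 1, 4): 3 + 6 + 15 + 9 = 33
σ = (2, 3, 4, 1): 3 + 6 + 22 + (-3) = 28
σ = (2, 4, 1, 3): 3 + 11 + 15 + 10 = 39
σ = (2, 4, 3, 1): 3 + 11 + (-4) + (-3) = 7
σ = (3, 1, 2, 4): 4 + 18 + 4 + 9 = 35
σ = (3, 1, 4, 2): 4 + 18 + 22 + 25 = 69
σ = (3, 2, 1, 4): 4 + (-4) + 15 + 9 = 24
σ = (3, 2, 4, 1): 4 + (-4) + 22 + (-3) = 19
σ = (3, 4, 1, 2): 4 + 11 + 15 + 25 = 55
σ = (3, 4, 2, 1): 4 + 11 + 4 + (-3) = 16
σ = (4, 1, 2, 3): 28 + 18 + 4 + 10 = 60
σ = (4, 1, 3, 2): 28 + 18 + (-4) + 25 = 67
σ = (4, 2, 1, 3): 28 + (-4) + 15 + 10 = 49
σ = (4, 2, 3, 1): 28 + (-4) + (-4) + (-3) = 17
σ = (4, 3, 1, 2): 28 + 6 + 15 + 25 = 74
σ = (4, 3, 2, 1): 28 + 6 + 4 + (-3) = 35
Optimal value attained by: σ = (1, 2, 3, 4).
Answer: det⊕(M) = -6; verdict: NONSINGULAR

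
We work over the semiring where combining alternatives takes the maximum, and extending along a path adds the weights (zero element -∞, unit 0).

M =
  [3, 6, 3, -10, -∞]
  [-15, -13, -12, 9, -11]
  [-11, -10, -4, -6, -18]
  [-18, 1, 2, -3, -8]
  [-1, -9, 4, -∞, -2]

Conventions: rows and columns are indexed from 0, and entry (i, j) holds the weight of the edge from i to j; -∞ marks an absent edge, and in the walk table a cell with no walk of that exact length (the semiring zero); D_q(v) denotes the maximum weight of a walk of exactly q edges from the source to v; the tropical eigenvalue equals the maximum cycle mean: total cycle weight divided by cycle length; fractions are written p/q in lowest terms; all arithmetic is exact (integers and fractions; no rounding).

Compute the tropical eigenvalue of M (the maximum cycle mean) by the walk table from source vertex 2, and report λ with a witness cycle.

q=0: [-∞, -∞, 0, -∞, -∞]
q=1: [-11, -10, -4, -6, -18]
q=2: [-8, -5, -4, -1, -14]
q=3: [-5, 0, 1, 4, -9]
q=4: [-2, 5, 6, 9, -4]
q=5: [1, 10, 11, 14, 1]
Optimal cycle mean attained by: cycle 1->3->1, total 9 + 1, length 2.
Answer: λ = 5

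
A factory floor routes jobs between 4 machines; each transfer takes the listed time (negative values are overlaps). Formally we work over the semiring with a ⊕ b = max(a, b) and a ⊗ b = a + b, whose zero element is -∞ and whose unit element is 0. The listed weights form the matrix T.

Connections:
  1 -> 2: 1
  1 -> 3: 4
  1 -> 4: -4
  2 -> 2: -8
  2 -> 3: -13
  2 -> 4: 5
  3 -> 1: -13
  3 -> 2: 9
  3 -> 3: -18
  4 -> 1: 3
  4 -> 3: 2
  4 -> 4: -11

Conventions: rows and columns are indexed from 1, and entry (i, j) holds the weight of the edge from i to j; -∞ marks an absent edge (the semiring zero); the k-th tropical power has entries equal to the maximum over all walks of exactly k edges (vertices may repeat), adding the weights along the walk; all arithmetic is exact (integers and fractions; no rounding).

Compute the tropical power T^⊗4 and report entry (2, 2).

T^⊗2:
  [-1, 13, -2, 6]
  [8, -4, 7, -3]
  [-31, 1, -4, 14]
  [-8, 11, 7, -1]
T^⊗3:
  [9, 7, 8, 18]
  [0, 16, 12, 4]
  [17, 5, 16, 6]
  [2, 16, 1, 16]
T^⊗4:
  [21, 17, 20, 12]
  [7, 21, 6, 21]
  [9, 25, 21, 13]
  [19, 10, 18, 21]
Key observation: the optimum is the walk 2->4->1->3->2, with weight 5 + 3 + 4 + 9 = 21.
Optimal value attained by: walk 2->4->1->3->2.
Answer: (T^⊗4)[2][2] = 21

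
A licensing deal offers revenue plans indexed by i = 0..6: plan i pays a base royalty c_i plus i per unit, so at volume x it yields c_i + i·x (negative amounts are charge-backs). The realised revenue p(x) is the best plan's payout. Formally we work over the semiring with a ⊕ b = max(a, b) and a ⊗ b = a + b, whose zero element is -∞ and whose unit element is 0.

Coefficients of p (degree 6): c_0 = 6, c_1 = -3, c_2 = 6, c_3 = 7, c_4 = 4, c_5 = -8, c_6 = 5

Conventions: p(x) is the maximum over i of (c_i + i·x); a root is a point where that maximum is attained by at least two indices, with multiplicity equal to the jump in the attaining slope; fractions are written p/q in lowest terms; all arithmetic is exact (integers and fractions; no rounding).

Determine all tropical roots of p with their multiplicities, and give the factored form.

hull edge (i=0, c=6) to (i=3, c=7): slope 1/3, span 3
hull edge (i=3, c=7) to (i=6, c=5): slope -2/3, span 3
Factored form: p(x) = 5 ⊗ (x ⊕ (-1/3)) ⊗ (x ⊕ (-1/3)) ⊗ (x ⊕ (-1/3)) ⊗ (x ⊕ 2/3) ⊗ (x ⊕ 2/3) ⊗ (x ⊕ 2/3)
Answer: roots = -1/3 (mult 3), 2/3 (mult 3)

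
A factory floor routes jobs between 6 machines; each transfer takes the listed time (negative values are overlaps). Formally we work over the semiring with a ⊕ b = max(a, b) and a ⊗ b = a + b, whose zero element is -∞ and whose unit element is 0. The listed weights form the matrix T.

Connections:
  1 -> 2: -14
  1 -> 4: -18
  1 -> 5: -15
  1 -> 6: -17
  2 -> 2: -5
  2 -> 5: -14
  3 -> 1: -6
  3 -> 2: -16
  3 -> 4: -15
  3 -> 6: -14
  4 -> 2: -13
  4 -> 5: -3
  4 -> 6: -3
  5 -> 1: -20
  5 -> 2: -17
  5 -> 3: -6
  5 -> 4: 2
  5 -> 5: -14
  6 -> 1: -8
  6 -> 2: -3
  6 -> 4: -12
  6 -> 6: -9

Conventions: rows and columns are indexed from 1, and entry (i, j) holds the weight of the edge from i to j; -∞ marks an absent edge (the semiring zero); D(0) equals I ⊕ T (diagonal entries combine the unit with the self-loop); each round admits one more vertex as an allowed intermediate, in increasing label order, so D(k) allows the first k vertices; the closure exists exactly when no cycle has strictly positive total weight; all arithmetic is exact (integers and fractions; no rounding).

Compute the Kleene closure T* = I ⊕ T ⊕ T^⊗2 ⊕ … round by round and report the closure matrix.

D(0):
  [0, -14, -∞, -18, -15, -17]
  [-∞, 0, -∞, -∞, -14, -∞]
  [-6, -16, 0, -15, -∞, -14]
  [-∞, -13, -∞, 0, -3, -3]
  [-20, -17, -6, 2, 0, -∞]
  [-8, -3, -∞, -12, -∞, 0]
D(1):
  [0, -14, -∞, -18, -15, -17]
  [-∞, 0, -∞, -∞, -14, -∞]
  [-6, -16, 0, -15, -21, -14]
  [-∞, -13, -∞, 0, -3, -3]
  [-20, -17, -6, 2, 0, -37]
  [-8, -3, -∞, -12, -23, 0]
D(2):
  [0, -14, -∞, -18, -15, -17]
  [-∞, 0, -∞, -∞, -14, -∞]
  [-6, -16, 0, -15, -21, -14]
  [-∞, -13, -∞, 0, -3, -3]
  [-20, -17, -6, 2, 0, -37]
  [-8, -3, -∞, -12, -17, 0]
D(3):
  [0, -14, -∞, -18, -15, -17]
  [-∞, 0, -∞, -∞, -14, -∞]
  [-6, -16, 0, -15, -21, -14]
  [-∞, -13, -∞, 0, -3, -3]
  [-12, -17, -6, 2, 0, -20]
  [-8, -3, -∞, -12, -17, 0]
D(4):
  [0, -14, -∞, -18, -15, -17]
  [-∞, 0, -∞, -∞, -14, -∞]
  [-6, -16, 0, -15, -18, -14]
  [-∞, -13, -∞, 0, -3, -3]
  [-12, -11, -6, 2, 0, -1]
  [-8, -3, -∞, -12, -15, 0]
D(5):
  [0, -14, -21, -13, -15, -16]
  [-26, 0, -20, -12, -14, -15]
  [-6, -16, 0, -15, -18, -14]
  [-15, -13, -9, 0, -3, -3]
  [-12, -11, -6, 2, 0, -1]
  [-8, -3, -21, -12, -15, 0]
D(6):
  [0, -14, -21, -13, -15, -16]
  [-23, 0, -20, -12, -14, -15]
  [-6, -16, 0, -15, -18, -14]
  [-11, -6, -9, 0, -3, -3]
  [-9, -4, -6, 2, 0, -1]
  [-8, -3, -21, -12, -15, 0]
Answer: T* = [[0, -14, -21, -13, -15, -16], [-23, 0, -20, -12, -14, -15], [-6, -16, 0, -15, -18, -14], [-11, -6, -9, 0, -3, -3], [-9, -4, -6, 2, 0, -1], [-8, -3, -21, -12, -15, 0]]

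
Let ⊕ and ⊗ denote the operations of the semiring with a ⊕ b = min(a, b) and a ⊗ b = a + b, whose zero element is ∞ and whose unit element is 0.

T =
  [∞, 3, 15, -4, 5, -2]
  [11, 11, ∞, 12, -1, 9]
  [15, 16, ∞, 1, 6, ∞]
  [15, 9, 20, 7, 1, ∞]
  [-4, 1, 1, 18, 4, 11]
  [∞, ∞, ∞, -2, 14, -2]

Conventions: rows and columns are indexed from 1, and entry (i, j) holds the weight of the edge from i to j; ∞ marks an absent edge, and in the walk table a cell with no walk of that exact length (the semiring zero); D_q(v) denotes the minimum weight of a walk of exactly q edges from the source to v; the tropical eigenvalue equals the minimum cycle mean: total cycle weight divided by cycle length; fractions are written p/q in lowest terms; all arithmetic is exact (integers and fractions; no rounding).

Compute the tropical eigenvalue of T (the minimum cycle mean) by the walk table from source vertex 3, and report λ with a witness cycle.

q=0: [∞, ∞, 0, ∞, ∞, ∞]
q=1: [15, 16, ∞, 1, 6, ∞]
q=2: [2, 7, 7, 8, 2, 13]
q=3: [-2, 3, 3, -2, 6, 0]
q=4: [2, 1, 7, -6, -1, -4]
q=5: [-5, 0, 0, -6, -5, -6]
q=6: [-9, -4, -4, -9, -5, -8]
Optimal cycle mean attained by: cycle 1->4->5->1, total (-4) + 1 + (-4), length 3.
Answer: λ = -7/3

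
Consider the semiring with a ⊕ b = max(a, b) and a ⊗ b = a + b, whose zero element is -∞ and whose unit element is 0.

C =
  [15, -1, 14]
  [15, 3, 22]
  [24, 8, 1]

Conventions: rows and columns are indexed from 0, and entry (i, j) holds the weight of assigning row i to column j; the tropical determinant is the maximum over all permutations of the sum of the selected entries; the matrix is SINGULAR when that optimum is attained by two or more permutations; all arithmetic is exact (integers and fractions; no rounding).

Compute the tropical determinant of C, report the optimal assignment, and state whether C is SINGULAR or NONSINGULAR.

σ = (0, 1, 2): 15 + 3 + 1 = 19
σ = (0, 2, 1): 15 + 22 + 8 = 45
σ = (1, 0, 2): (-1) + 15 + 1 = 15
σ = (1, 2, 0): (-1) + 22 + 24 = 45
σ = (2, 0, 1): 14 + 15 + 8 = 37
σ = (2, 1, 0): 14 + 3 + 24 = 41
Optimal value attained by: σ = (0, 2, 1).
Answer: det⊕(C) = 45; verdict: SINGULAR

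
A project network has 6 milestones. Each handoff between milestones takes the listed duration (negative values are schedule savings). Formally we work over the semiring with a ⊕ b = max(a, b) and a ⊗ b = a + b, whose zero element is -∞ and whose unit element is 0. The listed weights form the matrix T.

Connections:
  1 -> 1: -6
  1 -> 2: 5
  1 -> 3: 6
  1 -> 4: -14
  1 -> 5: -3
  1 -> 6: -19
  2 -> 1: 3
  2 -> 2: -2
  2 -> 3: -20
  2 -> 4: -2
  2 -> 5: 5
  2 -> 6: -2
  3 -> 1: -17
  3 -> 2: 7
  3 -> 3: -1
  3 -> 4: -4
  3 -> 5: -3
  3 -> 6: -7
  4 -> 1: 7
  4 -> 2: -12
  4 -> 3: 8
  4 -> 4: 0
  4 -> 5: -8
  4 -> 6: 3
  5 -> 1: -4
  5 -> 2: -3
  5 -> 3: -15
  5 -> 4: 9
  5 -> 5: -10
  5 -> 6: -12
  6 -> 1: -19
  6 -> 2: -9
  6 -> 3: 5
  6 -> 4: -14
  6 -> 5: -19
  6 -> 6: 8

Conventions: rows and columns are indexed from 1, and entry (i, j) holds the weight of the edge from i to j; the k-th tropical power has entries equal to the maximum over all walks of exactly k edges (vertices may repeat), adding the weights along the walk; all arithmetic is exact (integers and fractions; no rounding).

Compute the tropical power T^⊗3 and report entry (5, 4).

T^⊗2:
  [8, 13, 5, 6, 10, 3]
  [5, 8, 9, 14, 3, 6]
  [10, 6, 4, 6, 12, 5]
  [7, 15, 13, 4, 5, 11]
  [16, 1, 17, 9, 2, 12]
  [-6, 12, 13, 1, 2, 16]
T^⊗3:
  [16, 13, 14, 19, 18, 11]
  [21, 16, 22, 14, 13, 17]
  [13, 15, 16, 21, 11, 13]
  [18, 20, 16, 14, 20, 19]
  [16, 24, 22, 13, 14, 20]
  [15, 20, 21, 11, 17, 24]
Key observation: the optimum is the walk 5->4->3->4, with weight 9 + 8 + (-4) = 13.
Optimal value attained by: walk 5->4->3->4.
Answer: (T^⊗3)[5][4] = 13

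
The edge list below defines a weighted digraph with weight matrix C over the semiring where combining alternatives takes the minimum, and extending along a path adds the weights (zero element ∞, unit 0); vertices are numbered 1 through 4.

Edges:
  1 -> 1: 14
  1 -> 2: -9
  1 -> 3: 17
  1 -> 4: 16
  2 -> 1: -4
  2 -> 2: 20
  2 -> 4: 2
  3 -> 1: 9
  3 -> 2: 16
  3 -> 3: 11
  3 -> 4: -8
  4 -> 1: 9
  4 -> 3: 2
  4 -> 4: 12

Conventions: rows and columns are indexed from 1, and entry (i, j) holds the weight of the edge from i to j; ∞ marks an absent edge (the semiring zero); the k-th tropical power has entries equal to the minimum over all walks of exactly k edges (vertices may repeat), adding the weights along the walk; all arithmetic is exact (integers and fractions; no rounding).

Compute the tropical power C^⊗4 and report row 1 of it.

C^⊗2:
  [-13, 5, 18, -7]
  [10, -13, 4, 12]
  [1, 0, -6, 3]
  [11, 0, 13, -6]
C^⊗3:
  [1, -22, -5, 3]
  [-17, 1, 14, -11]
  [-4, -8, 5, -14]
  [-4, 2, -4, 2]
C^⊗4:
  [-26, -8, 5, -20]
  [-3, -26, -9, -1]
  [-12, -13, -12, -6]
  [-2, -13, 4, -12]
Answer: row 1 of C^⊗4 = [-26, -8, 5, -20]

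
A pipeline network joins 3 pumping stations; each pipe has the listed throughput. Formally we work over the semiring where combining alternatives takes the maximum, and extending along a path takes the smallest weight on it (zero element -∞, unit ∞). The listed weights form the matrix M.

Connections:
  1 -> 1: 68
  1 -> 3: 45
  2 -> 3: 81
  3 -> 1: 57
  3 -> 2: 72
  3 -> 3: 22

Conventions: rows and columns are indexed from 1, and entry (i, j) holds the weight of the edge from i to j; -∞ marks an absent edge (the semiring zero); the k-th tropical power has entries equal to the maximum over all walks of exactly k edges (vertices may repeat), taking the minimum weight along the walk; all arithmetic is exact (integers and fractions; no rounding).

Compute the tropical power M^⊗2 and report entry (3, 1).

M^⊗2:
  [68, 45, 45]
  [57, 72, 22]
  [57, 22, 72]
Key observation: the optimum is the walk 3->1->1, with weight 57 min 68 = 57.
Optimal value attained by: walk 3->1->1.
Answer: (M^⊗2)[3][1] = 57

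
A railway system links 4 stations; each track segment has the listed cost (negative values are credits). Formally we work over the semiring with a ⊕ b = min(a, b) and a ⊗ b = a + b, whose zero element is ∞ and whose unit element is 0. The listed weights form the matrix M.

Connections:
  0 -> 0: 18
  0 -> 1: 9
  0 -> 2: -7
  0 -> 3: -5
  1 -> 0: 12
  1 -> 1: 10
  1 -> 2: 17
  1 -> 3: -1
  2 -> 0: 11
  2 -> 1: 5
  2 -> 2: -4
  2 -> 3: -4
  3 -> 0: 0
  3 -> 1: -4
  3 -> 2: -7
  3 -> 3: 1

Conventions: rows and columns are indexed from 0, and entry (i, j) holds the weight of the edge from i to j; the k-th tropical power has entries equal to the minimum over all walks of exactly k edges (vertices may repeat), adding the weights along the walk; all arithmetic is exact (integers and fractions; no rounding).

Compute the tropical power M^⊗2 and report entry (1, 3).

M^⊗2:
  [-5, -9, -12, -11]
  [-1, -5, -8, 0]
  [-4, -8, -11, -8]
  [1, -3, -11, -11]
Key observation: the optimum is the walk 1->3->3, with weight (-1) + 1 = 0.
Optimal value attained by: walk 1->3->3.
Answer: (M^⊗2)[1][3] = 0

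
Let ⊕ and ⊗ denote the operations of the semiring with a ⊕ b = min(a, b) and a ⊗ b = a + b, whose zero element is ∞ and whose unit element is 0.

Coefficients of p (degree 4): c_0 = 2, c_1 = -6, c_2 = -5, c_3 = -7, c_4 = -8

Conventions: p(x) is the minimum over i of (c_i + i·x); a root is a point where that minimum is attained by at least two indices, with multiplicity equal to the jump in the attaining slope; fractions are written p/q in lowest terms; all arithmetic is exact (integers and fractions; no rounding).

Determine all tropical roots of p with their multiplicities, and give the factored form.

hull edge (i=0, c=2) to (i=1, c=-6): slope -8, span 1
hull edge (i=1, c=-6) to (i=4, c=-8): slope -2/3, span 3
Factored form: p(x) = -8 ⊗ (x ⊕ 2/3) ⊗ (x ⊕ 2/3) ⊗ (x ⊕ 2/3) ⊗ (x ⊕ 8)
Answer: roots = 2/3 (mult 3), 8 (mult 1)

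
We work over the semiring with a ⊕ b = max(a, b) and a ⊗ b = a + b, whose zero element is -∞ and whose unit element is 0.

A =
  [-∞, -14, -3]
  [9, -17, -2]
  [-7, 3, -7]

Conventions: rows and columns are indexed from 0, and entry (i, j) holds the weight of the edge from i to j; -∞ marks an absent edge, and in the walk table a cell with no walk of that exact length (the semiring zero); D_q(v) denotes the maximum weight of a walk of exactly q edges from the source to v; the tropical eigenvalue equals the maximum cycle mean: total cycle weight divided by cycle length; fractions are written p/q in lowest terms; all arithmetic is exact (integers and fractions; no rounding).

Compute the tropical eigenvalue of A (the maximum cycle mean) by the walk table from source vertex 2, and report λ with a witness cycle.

q=0: [-∞, -∞, 0]
q=1: [-7, 3, -7]
q=2: [12, -4, 1]
q=3: [5, 4, 9]
Optimal cycle mean attained by: cycle 0->2->1->0, total (-3) + 3 + 9, length 3.
Answer: λ = 3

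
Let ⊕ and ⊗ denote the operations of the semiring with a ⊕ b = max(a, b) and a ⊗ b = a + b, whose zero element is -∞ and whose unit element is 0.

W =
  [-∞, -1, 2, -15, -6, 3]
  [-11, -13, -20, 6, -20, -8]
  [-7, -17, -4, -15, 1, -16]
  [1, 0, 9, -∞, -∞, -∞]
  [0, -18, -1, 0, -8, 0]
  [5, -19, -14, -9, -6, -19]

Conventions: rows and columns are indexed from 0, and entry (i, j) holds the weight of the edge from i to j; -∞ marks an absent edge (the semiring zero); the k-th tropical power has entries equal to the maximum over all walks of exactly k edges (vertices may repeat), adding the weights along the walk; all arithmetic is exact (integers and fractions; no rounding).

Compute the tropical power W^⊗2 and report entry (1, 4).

W^⊗2:
  [8, -14, -2, 5, 3, -6]
  [7, 6, 15, -7, -14, -8]
  [1, -8, 0, 1, -3, 1]
  [2, 0, 5, 6, 10, 4]
  [5, 0, 9, -8, 0, 3]
  [-6, 4, 7, -6, -1, 8]
Key observation: the optimum is the walk 1->5->4, with weight (-8) + (-6) = -14.
Optimal value attained by: walk 1->5->4.
Answer: (W^⊗2)[1][4] = -14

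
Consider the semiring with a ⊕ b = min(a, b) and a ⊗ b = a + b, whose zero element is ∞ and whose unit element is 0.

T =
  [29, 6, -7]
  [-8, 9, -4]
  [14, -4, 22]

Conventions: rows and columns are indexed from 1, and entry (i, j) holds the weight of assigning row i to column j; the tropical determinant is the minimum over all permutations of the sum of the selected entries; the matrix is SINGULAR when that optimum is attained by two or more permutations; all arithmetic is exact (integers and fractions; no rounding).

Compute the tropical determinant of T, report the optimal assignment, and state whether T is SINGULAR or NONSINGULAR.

σ = (1, 2, 3): 29 + 9 + 22 = 60
σ = (1, 3, 2): 29 + (-4) + (-4) = 21
σ = (2, 1, 3): 6 + (-8) + 22 = 20
σ = (2, 3, 1): 6 + (-4) + 14 = 16
σ = (3, 1, 2): (-7) + (-8) + (-4) = -19
σ = (3, 2, 1): (-7) + 9 + 14 = 16
Optimal value attained by: σ = (3, 1, 2).
Answer: det⊕(T) = -19; verdict: NONSINGULAR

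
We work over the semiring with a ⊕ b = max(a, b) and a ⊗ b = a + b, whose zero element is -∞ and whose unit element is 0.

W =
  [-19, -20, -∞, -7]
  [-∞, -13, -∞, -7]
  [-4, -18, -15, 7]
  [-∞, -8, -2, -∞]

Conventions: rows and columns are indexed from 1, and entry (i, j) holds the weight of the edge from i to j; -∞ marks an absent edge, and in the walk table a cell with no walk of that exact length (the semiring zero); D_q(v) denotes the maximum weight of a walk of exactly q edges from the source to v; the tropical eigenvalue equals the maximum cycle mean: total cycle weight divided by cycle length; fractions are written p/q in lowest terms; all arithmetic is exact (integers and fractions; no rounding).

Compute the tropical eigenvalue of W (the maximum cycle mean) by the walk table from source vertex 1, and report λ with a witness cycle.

q=0: [0, -∞, -∞, -∞]
q=1: [-19, -20, -∞, -7]
q=2: [-38, -15, -9, -26]
q=3: [-13, -27, -24, -2]
q=4: [-28, -10, -4, -17]
Optimal cycle mean attained by: cycle 3->4->3, total 7 + (-2), length 2.
Answer: λ = 5/2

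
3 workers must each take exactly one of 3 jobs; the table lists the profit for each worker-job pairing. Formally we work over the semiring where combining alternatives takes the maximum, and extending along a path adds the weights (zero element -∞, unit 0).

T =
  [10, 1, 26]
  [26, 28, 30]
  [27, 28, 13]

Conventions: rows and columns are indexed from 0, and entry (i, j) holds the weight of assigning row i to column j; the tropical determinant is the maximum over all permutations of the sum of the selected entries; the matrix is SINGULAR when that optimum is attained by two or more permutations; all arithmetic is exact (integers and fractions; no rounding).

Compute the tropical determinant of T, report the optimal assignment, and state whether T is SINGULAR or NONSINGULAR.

σ = (0, 1, 2): 10 + 28 + 13 = 51
σ = (0, 2, 1): 10 + 30 + 28 = 68
σ = (1, 0, 2): 1 + 26 + 13 = 40
σ = (1, 2, 0): 1 + 30 + 27 = 58
σ = (2, 0, 1): 26 + 26 + 28 = 80
σ = (2, 1, 0): 26 + 28 + 27 = 81
Optimal value attained by: σ = (2, 1, 0).
Answer: det⊕(T) = 81; verdict: NONSINGULAR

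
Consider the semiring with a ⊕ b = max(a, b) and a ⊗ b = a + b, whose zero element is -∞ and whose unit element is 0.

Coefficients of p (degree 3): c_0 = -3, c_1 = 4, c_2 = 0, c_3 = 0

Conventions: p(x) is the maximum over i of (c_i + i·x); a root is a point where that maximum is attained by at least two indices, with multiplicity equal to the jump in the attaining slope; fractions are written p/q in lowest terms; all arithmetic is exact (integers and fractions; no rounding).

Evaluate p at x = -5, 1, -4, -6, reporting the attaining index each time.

p(-5) = max(-3+0·(-5)=-3, 4+1·(-5)=-1, 0+2·(-5)=-10, 0+3·(-5)=-15) = -1 (attained by i=1)
p(1) = max(-3+0·1=-3, 4+1·1=5, 0+2·1=2, 0+3·1=3) = 5 (attained by i=1)
p(-4) = max(-3+0·(-4)=-3, 4+1·(-4)=0, 0+2·(-4)=-8, 0+3·(-4)=-12) = 0 (attained by i=1)
p(-6) = max(-3+0·(-6)=-3, 4+1·(-6)=-2, 0+2·(-6)=-12, 0+3·(-6)=-18) = -2 (attained by i=1)
Answer: p(-5) = -1; p(1) = 5; p(-4) = 0; p(-6) = -2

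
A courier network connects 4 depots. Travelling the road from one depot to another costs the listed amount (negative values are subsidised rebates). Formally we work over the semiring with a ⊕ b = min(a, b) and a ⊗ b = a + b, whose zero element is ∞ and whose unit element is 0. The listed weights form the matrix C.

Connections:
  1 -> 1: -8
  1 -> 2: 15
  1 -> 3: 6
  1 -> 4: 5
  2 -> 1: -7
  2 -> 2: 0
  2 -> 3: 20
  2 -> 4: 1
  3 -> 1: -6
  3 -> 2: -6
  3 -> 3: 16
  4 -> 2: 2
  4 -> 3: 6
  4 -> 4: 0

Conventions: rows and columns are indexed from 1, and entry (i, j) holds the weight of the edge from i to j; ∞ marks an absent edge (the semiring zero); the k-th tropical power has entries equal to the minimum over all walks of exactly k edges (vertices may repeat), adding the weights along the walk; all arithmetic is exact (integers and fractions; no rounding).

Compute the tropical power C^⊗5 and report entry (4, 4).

C^⊗2:
  [-16, 0, -2, -3]
  [-15, 0, -1, -2]
  [-14, -6, 0, -5]
  [-5, 0, 6, 0]
C^⊗3:
  [-24, -8, -10, -11]
  [-23, -7, -9, -10]
  [-22, -6, -8, -9]
  [-13, 0, 1, 0]
C^⊗4:
  [-32, -16, -18, -19]
  [-31, -15, -17, -18]
  [-30, -14, -16, -17]
  [-21, -5, -7, -8]
C^⊗5:
  [-40, -24, -26, -27]
  [-39, -23, -25, -26]
  [-38, -22, -24, -25]
  [-29, -13, -15, -16]
Key observation: the optimum is the walk 4->2->1->1->1->4, with weight 2 + (-7) + (-8) + (-8) + 5 = -16.
Optimal value attained by: walk 4->2->1->1->1->4.
Answer: (C^⊗5)[4][4] = -16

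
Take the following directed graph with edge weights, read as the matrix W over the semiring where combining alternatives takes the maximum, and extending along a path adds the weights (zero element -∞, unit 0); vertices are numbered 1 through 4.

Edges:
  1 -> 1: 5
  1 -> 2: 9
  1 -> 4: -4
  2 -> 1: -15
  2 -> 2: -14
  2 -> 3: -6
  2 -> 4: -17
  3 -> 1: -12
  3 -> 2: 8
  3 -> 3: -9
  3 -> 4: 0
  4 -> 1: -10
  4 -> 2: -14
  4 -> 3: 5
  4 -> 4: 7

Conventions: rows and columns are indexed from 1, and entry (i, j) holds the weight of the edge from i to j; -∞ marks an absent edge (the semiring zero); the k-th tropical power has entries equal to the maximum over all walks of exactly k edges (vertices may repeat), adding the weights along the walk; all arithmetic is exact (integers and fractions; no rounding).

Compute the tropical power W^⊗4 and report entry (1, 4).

W^⊗2:
  [10, 14, 3, 3]
  [-10, 2, -12, -6]
  [-7, -1, 5, 7]
  [-3, 13, 12, 14]
W^⊗3:
  [15, 19, 8, 10]
  [-5, -1, -1, 1]
  [-2, 13, 12, 14]
  [4, 20, 19, 21]
W^⊗4:
  [20, 24, 15, 17]
  [0, 7, 6, 8]
  [4, 20, 19, 21]
  [11, 27, 26, 28]
Key observation: the optimum is the walk 1->4->4->4->4, with weight (-4) + 7 + 7 + 7 = 17.
Optimal value attained by: walk 1->4->4->4->4.
Answer: (W^⊗4)[1][4] = 17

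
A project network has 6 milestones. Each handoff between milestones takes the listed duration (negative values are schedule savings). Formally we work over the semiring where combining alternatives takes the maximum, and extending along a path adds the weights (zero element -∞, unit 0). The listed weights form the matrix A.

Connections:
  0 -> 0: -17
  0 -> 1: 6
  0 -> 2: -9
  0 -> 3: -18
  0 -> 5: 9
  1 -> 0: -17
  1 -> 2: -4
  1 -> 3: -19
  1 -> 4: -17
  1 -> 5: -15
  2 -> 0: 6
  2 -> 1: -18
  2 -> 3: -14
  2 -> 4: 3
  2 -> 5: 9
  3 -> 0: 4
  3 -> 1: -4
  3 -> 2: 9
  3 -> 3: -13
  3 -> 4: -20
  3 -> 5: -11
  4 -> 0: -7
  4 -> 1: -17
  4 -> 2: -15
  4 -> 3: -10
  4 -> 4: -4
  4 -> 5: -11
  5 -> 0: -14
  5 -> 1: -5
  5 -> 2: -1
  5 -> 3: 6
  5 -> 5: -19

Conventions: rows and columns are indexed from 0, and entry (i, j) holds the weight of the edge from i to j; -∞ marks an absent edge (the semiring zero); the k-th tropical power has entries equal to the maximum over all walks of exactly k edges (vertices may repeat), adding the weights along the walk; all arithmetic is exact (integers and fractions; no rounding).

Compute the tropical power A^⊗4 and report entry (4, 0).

A^⊗2:
  [-3, 4, 8, 15, -6, 0]
  [2, -11, -10, -9, -1, 5]
  [-4, 12, 8, 15, -1, 15]
  [15, 10, -4, -5, 12, 18]
  [-6, -1, -1, -5, -8, 2]
  [10, 2, 15, -7, 2, 8]
A^⊗3:
  [19, 11, 24, 6, 11, 17]
  [-4, 8, 4, 11, -5, 11]
  [19, 11, 24, 21, 11, 17]
  [5, 21, 17, 24, 8, 24]
  [5, 0, 4, 8, 2, 8]
  [21, 16, 7, 14, 18, 24]
A^⊗4:
  [30, 25, 16, 23, 27, 33]
  [15, 7, 20, 17, 7, 13]
  [30, 25, 30, 23, 27, 33]
  [28, 20, 33, 30, 20, 26]
  [12, 11, 17, 14, 7, 14]
  [18, 27, 23, 30, 14, 30]
Key observation: the optimum is the walk 4->0->5->3->0, with weight (-7) + 9 + 6 + 4 = 12.
Optimal value attained by: walk 4->0->5->3->0.
Answer: (A^⊗4)[4][0] = 12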